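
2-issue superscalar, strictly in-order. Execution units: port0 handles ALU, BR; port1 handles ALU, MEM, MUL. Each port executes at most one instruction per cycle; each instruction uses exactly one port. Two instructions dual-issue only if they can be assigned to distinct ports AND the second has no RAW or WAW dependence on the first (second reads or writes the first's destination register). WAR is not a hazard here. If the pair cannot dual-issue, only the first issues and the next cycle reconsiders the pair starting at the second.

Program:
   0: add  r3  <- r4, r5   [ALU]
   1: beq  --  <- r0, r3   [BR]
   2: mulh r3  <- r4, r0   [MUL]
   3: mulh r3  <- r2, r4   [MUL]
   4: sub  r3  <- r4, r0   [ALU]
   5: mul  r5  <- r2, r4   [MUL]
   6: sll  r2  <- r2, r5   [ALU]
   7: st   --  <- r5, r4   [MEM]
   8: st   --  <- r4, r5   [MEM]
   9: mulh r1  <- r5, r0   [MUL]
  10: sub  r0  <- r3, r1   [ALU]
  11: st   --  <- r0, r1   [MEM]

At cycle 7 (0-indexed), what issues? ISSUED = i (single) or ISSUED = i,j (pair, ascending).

ISSUED = 10

  cy0 -> i0 (add.ALU) RAW r3
  cy1 -> i1,i2 (beq.BR/mulh.MUL) 2-wide
  cy2 -> i3 (mulh.MUL) WAW r3
  cy3 -> i4,i5 (sub.ALU/mul.MUL) 2-wide
  cy4 -> i6,i7 (sll.ALU/st.MEM) 2-wide
  cy5 -> i8 (st.MEM) no-port MEM/MUL
  cy6 -> i9 (mulh.MUL) RAW r1
  cy7 -> i10 (sub.ALU) RAW r0
  cy8 -> i11 (st.MEM) tail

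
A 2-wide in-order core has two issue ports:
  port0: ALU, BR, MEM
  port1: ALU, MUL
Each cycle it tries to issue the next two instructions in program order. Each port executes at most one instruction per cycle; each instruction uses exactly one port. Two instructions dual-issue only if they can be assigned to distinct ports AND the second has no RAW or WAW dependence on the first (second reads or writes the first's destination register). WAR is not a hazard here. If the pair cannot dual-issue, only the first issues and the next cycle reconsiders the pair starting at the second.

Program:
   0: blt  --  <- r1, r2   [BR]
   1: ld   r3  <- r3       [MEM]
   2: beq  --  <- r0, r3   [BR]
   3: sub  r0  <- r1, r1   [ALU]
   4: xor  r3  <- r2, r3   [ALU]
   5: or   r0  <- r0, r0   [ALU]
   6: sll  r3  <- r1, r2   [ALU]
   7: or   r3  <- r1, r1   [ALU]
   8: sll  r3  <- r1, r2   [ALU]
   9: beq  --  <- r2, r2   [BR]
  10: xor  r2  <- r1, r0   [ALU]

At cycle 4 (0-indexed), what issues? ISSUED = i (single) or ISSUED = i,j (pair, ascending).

[0] i0  blt.BR  -- no-port BR/MEM
[1] i1  ld.MEM  -- no-port MEM/BR
[2] i2,i3  beq.BR sub.ALU  -- pair
[3] i4,i5  xor.ALU or.ALU  -- pair
[4] i6  sll.ALU  -- WAW r3
[5] i7  or.ALU  -- WAW r3
[6] i8,i9  sll.ALU beq.BR  -- pair
[7] i10  xor.ALU  -- tail

ISSUED = 6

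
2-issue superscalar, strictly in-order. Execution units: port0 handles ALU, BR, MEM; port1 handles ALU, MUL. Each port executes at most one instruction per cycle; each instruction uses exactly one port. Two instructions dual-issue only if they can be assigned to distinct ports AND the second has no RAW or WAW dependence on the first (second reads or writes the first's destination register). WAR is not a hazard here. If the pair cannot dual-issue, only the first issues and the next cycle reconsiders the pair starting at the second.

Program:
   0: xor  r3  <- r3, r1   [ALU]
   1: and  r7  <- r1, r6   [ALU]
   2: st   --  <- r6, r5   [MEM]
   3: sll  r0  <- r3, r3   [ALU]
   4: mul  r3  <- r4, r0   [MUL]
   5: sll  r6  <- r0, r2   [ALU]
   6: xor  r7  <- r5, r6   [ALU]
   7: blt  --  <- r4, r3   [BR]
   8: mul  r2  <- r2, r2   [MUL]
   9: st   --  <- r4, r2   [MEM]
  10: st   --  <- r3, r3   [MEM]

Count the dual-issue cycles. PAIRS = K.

PAIRS = 4

#0 head=0: xor.ALU/and.ALU i0&i1 pair
#1 head=2: st.MEM/sll.ALU i2&i3 pair
#2 head=4: mul.MUL/sll.ALU i4&i5 pair
#3 head=6: xor.ALU/blt.BR i6&i7 pair
#4 head=8: mul.MUL i8 RAW r2
#5 head=9: st.MEM i9 no-port MEM/MEM
#6 head=10: st.MEM i10 tail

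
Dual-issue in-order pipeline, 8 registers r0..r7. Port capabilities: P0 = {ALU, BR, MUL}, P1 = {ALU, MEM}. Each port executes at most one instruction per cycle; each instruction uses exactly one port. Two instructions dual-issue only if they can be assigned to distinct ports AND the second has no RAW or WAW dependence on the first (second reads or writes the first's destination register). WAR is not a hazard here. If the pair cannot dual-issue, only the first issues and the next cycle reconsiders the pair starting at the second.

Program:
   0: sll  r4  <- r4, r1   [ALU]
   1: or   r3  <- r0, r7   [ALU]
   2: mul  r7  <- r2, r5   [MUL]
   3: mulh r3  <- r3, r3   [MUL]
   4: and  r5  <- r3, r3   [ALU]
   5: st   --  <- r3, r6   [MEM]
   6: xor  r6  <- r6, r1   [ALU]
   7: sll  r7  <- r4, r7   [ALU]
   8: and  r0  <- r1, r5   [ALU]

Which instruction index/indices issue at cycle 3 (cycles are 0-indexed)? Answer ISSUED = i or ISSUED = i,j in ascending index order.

ISSUED = 4,5

c0: i0/i1 sll.ALU;or.ALU  2-wide
c1: i2 mul.MUL  no-port MUL/MUL
c2: i3 mulh.MUL  RAW r3
c3: i4/i5 and.ALU;st.MEM  2-wide
c4: i6/i7 xor.ALU;sll.ALU  2-wide
c5: i8 and.ALU  tail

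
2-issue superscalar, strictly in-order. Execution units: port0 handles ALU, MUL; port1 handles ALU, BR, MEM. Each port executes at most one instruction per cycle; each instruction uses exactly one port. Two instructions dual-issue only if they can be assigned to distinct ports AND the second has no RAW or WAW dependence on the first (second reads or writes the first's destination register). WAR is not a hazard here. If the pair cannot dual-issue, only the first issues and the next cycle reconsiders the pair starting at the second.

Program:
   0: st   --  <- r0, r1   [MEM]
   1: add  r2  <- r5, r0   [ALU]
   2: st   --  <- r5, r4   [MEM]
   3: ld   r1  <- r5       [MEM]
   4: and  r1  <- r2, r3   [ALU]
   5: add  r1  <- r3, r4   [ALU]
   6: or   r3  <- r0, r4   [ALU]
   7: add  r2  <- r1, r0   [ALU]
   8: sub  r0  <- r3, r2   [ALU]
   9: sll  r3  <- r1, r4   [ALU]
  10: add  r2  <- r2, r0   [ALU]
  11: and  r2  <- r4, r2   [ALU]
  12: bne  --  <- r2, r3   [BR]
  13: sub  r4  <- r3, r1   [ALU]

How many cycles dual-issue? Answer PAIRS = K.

PAIRS = 4

[0] i0,i1  st.MEM+add.ALU  -- dual
[1] i2  st.MEM  -- no-port MEM/MEM
[2] i3  ld.MEM  -- WAW r1
[3] i4  and.ALU  -- WAW r1
[4] i5,i6  add.ALU+or.ALU  -- dual
[5] i7  add.ALU  -- RAW r2
[6] i8,i9  sub.ALU+sll.ALU  -- dual
[7] i10  add.ALU  -- RAW+WAW r2
[8] i11  and.ALU  -- RAW r2
[9] i12,i13  bne.BR+sub.ALU  -- dual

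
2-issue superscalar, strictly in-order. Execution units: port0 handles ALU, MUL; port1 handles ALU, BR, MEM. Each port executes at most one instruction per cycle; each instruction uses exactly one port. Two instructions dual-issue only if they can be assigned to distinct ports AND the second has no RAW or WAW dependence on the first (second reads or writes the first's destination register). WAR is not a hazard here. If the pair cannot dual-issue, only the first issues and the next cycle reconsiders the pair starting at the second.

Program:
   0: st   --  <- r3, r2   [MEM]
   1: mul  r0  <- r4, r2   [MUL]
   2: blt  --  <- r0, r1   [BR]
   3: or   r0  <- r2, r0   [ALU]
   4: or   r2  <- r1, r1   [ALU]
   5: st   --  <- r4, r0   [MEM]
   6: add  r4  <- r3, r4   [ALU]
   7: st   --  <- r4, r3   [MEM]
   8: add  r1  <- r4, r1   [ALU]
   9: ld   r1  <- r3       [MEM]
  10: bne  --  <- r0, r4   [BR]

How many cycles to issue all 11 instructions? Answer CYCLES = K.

CYCLES = 7

  cy0 -> i0,i1 (st.MEM mul.MUL) 2-wide
  cy1 -> i2,i3 (blt.BR or.ALU) 2-wide
  cy2 -> i4,i5 (or.ALU st.MEM) 2-wide
  cy3 -> i6 (add.ALU) RAW r4
  cy4 -> i7,i8 (st.MEM add.ALU) 2-wide
  cy5 -> i9 (ld.MEM) no-port MEM/BR
  cy6 -> i10 (bne.BR) tail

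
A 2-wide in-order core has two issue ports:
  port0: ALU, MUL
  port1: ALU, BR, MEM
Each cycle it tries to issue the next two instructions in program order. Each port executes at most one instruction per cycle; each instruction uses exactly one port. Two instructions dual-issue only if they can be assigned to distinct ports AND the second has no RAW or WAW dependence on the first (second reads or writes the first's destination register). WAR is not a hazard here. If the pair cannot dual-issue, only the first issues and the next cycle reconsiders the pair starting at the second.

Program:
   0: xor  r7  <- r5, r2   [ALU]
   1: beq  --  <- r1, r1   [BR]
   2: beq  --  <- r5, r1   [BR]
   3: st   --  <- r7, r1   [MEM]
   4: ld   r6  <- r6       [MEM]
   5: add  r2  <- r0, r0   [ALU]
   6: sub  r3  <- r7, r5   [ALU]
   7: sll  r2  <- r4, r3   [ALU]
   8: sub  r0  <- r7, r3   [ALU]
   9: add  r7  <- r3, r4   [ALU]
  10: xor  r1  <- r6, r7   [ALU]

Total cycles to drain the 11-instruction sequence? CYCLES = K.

c0: i0,i1 xor beq  dual
c1: i2 beq  no-port BR/MEM
c2: i3 st  no-port MEM/MEM
c3: i4,i5 ld add  dual
c4: i6 sub  RAW r3
c5: i7,i8 sll sub  dual
c6: i9 add  RAW r7
c7: i10 xor  tail

CYCLES = 8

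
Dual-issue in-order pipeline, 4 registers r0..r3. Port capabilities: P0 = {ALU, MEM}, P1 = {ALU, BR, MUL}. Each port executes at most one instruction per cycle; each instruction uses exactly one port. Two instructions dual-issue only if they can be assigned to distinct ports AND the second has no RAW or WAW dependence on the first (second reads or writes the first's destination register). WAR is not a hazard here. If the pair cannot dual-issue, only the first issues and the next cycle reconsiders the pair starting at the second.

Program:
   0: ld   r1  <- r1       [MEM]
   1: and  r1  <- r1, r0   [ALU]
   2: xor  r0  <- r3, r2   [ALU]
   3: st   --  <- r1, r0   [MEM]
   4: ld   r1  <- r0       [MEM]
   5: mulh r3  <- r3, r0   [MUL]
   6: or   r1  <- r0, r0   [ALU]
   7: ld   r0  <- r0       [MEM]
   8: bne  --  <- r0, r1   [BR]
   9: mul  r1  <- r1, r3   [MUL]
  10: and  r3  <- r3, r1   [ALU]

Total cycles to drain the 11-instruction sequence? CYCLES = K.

#0 head=0: ld.MEM i0 RAW+WAW r1
#1 head=1: and.ALU xor.ALU i1&i2 dual
#2 head=3: st.MEM i3 no-port MEM/MEM
#3 head=4: ld.MEM mulh.MUL i4&i5 dual
#4 head=6: or.ALU ld.MEM i6&i7 dual
#5 head=8: bne.BR i8 no-port BR/MUL
#6 head=9: mul.MUL i9 RAW r1
#7 head=10: and.ALU i10 tail

CYCLES = 8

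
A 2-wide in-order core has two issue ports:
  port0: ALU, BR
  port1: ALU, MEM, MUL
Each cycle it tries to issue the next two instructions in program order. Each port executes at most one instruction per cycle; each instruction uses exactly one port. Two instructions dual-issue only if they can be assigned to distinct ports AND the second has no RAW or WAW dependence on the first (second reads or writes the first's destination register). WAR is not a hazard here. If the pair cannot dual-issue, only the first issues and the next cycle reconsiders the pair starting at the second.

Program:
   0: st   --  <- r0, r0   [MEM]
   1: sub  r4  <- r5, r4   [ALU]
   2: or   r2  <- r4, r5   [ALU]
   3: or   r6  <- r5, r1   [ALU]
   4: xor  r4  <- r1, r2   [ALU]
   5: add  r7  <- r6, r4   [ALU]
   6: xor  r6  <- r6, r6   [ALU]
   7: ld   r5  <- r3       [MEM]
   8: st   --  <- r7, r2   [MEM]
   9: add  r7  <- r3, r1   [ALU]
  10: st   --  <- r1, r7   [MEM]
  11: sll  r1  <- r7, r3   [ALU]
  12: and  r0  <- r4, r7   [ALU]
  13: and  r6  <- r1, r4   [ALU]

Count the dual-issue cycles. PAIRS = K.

  cy0 -> i0&i1 (st.MEM+sub.ALU) 2-wide
  cy1 -> i2&i3 (or.ALU+or.ALU) 2-wide
  cy2 -> i4 (xor.ALU) RAW r4
  cy3 -> i5&i6 (add.ALU+xor.ALU) 2-wide
  cy4 -> i7 (ld.MEM) no-port MEM/MEM
  cy5 -> i8&i9 (st.MEM+add.ALU) 2-wide
  cy6 -> i10&i11 (st.MEM+sll.ALU) 2-wide
  cy7 -> i12&i13 (and.ALU+and.ALU) 2-wide

PAIRS = 6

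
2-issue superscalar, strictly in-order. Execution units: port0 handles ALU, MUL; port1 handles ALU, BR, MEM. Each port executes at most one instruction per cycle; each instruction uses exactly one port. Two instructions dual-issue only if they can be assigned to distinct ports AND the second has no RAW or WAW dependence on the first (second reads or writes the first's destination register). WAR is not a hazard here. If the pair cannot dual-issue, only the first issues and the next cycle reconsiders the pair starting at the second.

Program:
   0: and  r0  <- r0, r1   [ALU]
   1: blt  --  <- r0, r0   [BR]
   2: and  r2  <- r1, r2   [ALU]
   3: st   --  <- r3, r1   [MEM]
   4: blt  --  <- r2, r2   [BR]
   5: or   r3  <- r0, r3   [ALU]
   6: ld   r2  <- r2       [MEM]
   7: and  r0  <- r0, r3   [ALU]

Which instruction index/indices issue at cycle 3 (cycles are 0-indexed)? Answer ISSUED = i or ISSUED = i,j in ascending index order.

ISSUED = 4,5

c0: i0 and.ALU  RAW r0
c1: i1+i2 blt.BR and.ALU  pair
c2: i3 st.MEM  no-port MEM/BR
c3: i4+i5 blt.BR or.ALU  pair
c4: i6+i7 ld.MEM and.ALU  pair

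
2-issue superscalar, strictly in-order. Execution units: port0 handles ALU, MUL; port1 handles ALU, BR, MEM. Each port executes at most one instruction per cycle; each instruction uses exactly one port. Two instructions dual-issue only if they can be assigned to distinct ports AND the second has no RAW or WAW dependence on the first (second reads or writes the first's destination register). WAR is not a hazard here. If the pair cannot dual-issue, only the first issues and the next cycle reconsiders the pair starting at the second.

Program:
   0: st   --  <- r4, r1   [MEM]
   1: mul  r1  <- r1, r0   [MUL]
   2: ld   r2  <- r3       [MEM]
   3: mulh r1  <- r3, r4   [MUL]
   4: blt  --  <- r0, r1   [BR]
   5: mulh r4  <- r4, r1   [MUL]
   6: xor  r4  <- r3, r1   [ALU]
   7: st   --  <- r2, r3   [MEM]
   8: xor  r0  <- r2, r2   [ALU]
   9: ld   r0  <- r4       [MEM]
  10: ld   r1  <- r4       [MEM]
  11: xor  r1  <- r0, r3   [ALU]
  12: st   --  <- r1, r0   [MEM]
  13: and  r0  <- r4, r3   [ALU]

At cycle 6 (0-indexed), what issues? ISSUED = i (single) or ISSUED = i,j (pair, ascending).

ISSUED = 10

[0] i0/i1  st.MEM mul.MUL  -- pair
[1] i2/i3  ld.MEM mulh.MUL  -- pair
[2] i4/i5  blt.BR mulh.MUL  -- pair
[3] i6/i7  xor.ALU st.MEM  -- pair
[4] i8  xor.ALU  -- WAW r0
[5] i9  ld.MEM  -- no-port MEM/MEM
[6] i10  ld.MEM  -- WAW r1
[7] i11  xor.ALU  -- RAW r1
[8] i12/i13  st.MEM and.ALU  -- pair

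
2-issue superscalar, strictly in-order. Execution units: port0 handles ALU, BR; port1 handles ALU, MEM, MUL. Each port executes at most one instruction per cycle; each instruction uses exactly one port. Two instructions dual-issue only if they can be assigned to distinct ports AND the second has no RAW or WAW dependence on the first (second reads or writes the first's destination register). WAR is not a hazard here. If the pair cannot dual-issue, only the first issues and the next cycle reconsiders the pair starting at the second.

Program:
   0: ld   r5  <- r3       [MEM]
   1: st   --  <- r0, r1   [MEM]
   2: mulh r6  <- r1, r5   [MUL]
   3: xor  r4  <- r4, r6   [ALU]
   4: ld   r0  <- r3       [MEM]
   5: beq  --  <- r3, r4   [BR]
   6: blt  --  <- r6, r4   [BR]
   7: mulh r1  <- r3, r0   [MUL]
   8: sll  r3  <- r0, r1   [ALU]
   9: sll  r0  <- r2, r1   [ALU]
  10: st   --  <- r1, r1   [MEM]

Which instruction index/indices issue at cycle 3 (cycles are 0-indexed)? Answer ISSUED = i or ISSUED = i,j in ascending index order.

0. ld.MEM @i0  | no-port MEM/MEM
1. st.MEM @i1  | no-port MEM/MUL
2. mulh.MUL @i2  | RAW r6
3. xor.ALU;ld.MEM @i3,i4  | 2-wide
4. beq.BR @i5  | no-port BR/BR
5. blt.BR;mulh.MUL @i6,i7  | 2-wide
6. sll.ALU;sll.ALU @i8,i9  | 2-wide
7. st.MEM @i10  | tail

ISSUED = 3,4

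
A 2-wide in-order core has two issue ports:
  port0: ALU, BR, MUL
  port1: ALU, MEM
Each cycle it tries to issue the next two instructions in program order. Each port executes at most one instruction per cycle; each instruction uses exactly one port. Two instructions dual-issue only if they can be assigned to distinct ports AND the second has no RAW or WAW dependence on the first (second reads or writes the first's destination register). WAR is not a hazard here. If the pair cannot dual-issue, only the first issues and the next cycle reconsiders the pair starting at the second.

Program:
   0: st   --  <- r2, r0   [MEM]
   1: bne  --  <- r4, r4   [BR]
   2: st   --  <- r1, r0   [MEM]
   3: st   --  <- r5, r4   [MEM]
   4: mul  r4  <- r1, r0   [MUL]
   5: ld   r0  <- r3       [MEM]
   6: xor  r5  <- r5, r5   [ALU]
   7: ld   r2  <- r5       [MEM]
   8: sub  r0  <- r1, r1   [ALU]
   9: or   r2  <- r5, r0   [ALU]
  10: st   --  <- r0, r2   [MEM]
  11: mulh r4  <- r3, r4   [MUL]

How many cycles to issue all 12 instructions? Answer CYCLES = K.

c0: i0+i1 st/bne  pair
c1: i2 st  no-port MEM/MEM
c2: i3+i4 st/mul  pair
c3: i5+i6 ld/xor  pair
c4: i7+i8 ld/sub  pair
c5: i9 or  RAW r2
c6: i10+i11 st/mulh  pair

CYCLES = 7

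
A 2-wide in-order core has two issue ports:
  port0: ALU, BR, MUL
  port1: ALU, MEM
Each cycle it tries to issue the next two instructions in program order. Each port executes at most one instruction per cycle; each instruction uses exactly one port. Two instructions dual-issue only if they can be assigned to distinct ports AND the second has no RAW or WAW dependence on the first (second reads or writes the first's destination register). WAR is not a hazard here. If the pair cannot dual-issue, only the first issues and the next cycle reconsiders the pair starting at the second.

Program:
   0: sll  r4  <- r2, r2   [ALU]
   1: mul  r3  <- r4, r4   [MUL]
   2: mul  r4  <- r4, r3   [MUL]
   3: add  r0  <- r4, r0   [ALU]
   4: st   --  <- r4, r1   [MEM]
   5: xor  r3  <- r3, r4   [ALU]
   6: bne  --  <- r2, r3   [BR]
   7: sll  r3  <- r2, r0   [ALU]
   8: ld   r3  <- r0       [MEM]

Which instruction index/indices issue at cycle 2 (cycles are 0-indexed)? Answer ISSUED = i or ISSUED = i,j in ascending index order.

ISSUED = 2

#0 head=0: sll.ALU i0 RAW r4
#1 head=1: mul.MUL i1 no-port MUL/MUL
#2 head=2: mul.MUL i2 RAW r4
#3 head=3: add.ALU+st.MEM i3,i4 dual
#4 head=5: xor.ALU i5 RAW r3
#5 head=6: bne.BR+sll.ALU i6,i7 dual
#6 head=8: ld.MEM i8 tail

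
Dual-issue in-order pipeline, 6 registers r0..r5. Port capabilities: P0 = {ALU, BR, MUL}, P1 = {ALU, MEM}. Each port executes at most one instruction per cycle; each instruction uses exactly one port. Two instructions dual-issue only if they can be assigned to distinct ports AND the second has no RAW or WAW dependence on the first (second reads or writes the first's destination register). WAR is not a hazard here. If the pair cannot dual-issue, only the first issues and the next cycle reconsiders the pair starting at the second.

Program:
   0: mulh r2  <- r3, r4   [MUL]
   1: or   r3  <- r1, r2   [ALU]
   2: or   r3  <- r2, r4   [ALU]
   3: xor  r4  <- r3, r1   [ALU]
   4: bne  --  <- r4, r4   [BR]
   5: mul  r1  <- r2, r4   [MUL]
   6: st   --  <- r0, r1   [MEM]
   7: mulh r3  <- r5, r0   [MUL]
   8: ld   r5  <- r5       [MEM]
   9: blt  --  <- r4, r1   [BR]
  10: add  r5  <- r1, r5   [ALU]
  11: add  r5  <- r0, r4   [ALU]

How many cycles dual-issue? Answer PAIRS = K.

PAIRS = 2

  cy0 -> i0 (mulh) RAW r2
  cy1 -> i1 (or) WAW r3
  cy2 -> i2 (or) RAW r3
  cy3 -> i3 (xor) RAW r4
  cy4 -> i4 (bne) no-port BR/MUL
  cy5 -> i5 (mul) RAW r1
  cy6 -> i6,i7 (st mulh) pair
  cy7 -> i8,i9 (ld blt) pair
  cy8 -> i10 (add) WAW r5
  cy9 -> i11 (add) tail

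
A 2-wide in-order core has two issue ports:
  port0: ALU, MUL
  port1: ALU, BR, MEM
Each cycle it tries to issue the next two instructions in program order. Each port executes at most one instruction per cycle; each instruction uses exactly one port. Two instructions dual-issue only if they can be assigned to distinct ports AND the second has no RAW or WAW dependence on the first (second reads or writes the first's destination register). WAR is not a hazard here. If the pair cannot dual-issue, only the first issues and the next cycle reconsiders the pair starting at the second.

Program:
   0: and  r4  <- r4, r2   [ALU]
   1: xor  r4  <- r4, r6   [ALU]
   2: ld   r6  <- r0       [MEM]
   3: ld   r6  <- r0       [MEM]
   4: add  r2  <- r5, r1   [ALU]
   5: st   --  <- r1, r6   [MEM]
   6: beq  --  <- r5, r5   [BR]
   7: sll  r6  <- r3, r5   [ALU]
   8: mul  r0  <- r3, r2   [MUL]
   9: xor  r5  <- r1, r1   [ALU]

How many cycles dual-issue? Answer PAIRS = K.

PAIRS = 4

c0: i0 and  RAW+WAW r4
c1: i1/i2 xor;ld  dual
c2: i3/i4 ld;add  dual
c3: i5 st  no-port MEM/BR
c4: i6/i7 beq;sll  dual
c5: i8/i9 mul;xor  dual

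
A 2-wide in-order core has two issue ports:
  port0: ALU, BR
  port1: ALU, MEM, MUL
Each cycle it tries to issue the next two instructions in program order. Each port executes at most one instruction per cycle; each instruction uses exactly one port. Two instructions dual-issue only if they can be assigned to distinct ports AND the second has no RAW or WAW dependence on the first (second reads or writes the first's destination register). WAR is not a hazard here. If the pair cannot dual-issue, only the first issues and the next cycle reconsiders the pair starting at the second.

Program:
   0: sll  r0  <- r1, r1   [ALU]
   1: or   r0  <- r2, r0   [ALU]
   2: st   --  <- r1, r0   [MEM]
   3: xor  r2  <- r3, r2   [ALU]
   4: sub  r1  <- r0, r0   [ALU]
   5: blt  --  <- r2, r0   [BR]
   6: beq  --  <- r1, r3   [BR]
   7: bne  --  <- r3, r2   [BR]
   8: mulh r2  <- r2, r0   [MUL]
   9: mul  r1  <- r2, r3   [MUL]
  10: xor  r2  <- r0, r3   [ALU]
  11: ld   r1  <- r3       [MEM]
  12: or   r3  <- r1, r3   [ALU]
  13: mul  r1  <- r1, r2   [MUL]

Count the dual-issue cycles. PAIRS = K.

0. sll @i0  | RAW+WAW r0
1. or @i1  | RAW r0
2. st xor @i2/i3  | 2-wide
3. sub blt @i4/i5  | 2-wide
4. beq @i6  | no-port BR/BR
5. bne mulh @i7/i8  | 2-wide
6. mul xor @i9/i10  | 2-wide
7. ld @i11  | RAW r1
8. or mul @i12/i13  | 2-wide

PAIRS = 5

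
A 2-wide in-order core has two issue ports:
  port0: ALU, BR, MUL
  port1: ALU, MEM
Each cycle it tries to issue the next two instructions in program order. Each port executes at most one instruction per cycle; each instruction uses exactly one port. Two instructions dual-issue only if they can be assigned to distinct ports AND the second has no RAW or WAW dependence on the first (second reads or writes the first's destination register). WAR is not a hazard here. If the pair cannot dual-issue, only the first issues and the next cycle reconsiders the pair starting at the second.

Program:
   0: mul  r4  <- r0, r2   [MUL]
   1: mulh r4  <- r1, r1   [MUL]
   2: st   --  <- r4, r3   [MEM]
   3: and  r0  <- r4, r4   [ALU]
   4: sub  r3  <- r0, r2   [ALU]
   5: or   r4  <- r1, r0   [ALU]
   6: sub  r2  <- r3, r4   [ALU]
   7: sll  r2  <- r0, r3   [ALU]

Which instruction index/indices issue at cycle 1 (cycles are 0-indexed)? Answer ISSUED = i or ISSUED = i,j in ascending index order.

ISSUED = 1

t=0 i0:mul ; no-port MUL/MUL
t=1 i1:mulh ; RAW r4
t=2 i2&i3:st;and ; dual
t=3 i4&i5:sub;or ; dual
t=4 i6:sub ; WAW r2
t=5 i7:sll ; tail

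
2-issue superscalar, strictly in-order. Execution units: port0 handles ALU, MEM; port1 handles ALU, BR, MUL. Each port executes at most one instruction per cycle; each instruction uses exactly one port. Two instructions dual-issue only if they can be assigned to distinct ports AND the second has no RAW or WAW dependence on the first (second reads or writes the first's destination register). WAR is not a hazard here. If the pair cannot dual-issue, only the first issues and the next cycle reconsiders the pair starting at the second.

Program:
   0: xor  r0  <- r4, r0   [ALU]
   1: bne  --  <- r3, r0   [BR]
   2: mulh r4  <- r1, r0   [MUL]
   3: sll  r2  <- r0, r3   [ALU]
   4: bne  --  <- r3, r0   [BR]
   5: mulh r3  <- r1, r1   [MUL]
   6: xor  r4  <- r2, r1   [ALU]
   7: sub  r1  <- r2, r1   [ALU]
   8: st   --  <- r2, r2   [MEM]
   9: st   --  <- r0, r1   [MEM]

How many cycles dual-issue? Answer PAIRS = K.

PAIRS = 3

[0] i0  xor  -- RAW r0
[1] i1  bne  -- no-port BR/MUL
[2] i2+i3  mulh/sll  -- 2-wide
[3] i4  bne  -- no-port BR/MUL
[4] i5+i6  mulh/xor  -- 2-wide
[5] i7+i8  sub/st  -- 2-wide
[6] i9  st  -- tail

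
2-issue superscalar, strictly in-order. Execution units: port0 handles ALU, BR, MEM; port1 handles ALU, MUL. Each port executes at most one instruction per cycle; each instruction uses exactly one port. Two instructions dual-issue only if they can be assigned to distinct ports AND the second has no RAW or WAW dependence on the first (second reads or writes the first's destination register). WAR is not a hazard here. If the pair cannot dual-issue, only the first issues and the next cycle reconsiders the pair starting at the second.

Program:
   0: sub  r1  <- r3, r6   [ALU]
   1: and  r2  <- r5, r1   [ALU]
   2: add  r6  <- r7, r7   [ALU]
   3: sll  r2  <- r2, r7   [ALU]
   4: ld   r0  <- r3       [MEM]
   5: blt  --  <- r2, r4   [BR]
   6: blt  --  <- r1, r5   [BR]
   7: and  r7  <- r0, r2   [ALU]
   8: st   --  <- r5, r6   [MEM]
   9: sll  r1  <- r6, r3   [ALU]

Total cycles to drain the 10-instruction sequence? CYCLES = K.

CYCLES = 6

  cy0 -> i0 (sub) RAW r1
  cy1 -> i1+i2 (and add) pair
  cy2 -> i3+i4 (sll ld) pair
  cy3 -> i5 (blt) no-port BR/BR
  cy4 -> i6+i7 (blt and) pair
  cy5 -> i8+i9 (st sll) pair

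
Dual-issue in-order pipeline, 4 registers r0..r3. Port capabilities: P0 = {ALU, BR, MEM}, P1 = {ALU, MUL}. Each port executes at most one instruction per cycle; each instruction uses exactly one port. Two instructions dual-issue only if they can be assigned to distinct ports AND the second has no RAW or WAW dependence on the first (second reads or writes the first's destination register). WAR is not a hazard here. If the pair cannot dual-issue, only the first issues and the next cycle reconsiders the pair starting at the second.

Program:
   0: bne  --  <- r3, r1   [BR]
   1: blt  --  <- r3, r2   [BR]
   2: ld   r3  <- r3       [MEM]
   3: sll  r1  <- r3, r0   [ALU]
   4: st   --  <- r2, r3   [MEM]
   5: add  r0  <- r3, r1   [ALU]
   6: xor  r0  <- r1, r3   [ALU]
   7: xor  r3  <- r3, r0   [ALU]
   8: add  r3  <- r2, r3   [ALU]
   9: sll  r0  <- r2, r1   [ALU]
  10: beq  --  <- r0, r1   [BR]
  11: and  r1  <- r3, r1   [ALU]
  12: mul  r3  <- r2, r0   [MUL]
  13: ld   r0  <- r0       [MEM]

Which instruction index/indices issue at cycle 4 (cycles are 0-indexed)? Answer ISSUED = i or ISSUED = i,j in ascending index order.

c0: i0 bne.BR  no-port BR/BR
c1: i1 blt.BR  no-port BR/MEM
c2: i2 ld.MEM  RAW r3
c3: i3/i4 sll.ALU st.MEM  dual
c4: i5 add.ALU  WAW r0
c5: i6 xor.ALU  RAW r0
c6: i7 xor.ALU  RAW+WAW r3
c7: i8/i9 add.ALU sll.ALU  dual
c8: i10/i11 beq.BR and.ALU  dual
c9: i12/i13 mul.MUL ld.MEM  dual

ISSUED = 5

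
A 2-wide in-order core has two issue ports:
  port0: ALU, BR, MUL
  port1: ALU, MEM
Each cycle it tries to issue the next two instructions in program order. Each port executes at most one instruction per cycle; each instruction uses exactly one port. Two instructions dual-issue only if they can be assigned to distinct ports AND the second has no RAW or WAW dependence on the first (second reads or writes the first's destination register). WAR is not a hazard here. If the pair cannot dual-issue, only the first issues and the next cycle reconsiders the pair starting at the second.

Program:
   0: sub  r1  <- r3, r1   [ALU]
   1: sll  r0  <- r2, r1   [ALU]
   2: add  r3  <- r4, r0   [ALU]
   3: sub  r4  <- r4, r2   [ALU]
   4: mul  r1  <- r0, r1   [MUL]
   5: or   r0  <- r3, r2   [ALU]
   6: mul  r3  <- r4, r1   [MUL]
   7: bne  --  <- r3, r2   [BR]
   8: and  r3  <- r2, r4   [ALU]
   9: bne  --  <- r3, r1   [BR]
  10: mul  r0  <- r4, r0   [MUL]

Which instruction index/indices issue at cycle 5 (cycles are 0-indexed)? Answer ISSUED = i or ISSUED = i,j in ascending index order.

ISSUED = 7,8

[0] i0  sub  -- RAW r1
[1] i1  sll  -- RAW r0
[2] i2,i3  add sub  -- 2-wide
[3] i4,i5  mul or  -- 2-wide
[4] i6  mul  -- no-port MUL/BR
[5] i7,i8  bne and  -- 2-wide
[6] i9  bne  -- no-port BR/MUL
[7] i10  mul  -- tail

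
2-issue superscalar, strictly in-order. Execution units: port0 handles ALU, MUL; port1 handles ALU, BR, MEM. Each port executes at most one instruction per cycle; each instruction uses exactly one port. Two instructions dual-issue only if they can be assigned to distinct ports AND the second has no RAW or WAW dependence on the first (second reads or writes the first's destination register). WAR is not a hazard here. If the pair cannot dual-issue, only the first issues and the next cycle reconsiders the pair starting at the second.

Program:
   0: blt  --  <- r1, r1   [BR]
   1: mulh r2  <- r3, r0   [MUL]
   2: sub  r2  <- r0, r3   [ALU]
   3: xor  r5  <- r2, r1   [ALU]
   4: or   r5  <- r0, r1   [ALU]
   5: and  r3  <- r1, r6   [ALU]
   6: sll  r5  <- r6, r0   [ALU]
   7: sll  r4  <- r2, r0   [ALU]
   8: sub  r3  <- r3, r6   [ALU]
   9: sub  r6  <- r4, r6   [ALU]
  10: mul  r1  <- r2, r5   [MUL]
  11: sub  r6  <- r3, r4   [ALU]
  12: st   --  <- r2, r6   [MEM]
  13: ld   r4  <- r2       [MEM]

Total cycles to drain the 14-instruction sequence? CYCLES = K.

CYCLES = 9

#0 head=0: blt.BR+mulh.MUL i0,i1 dual
#1 head=2: sub.ALU i2 RAW r2
#2 head=3: xor.ALU i3 WAW r5
#3 head=4: or.ALU+and.ALU i4,i5 dual
#4 head=6: sll.ALU+sll.ALU i6,i7 dual
#5 head=8: sub.ALU+sub.ALU i8,i9 dual
#6 head=10: mul.MUL+sub.ALU i10,i11 dual
#7 head=12: st.MEM i12 no-port MEM/MEM
#8 head=13: ld.MEM i13 tail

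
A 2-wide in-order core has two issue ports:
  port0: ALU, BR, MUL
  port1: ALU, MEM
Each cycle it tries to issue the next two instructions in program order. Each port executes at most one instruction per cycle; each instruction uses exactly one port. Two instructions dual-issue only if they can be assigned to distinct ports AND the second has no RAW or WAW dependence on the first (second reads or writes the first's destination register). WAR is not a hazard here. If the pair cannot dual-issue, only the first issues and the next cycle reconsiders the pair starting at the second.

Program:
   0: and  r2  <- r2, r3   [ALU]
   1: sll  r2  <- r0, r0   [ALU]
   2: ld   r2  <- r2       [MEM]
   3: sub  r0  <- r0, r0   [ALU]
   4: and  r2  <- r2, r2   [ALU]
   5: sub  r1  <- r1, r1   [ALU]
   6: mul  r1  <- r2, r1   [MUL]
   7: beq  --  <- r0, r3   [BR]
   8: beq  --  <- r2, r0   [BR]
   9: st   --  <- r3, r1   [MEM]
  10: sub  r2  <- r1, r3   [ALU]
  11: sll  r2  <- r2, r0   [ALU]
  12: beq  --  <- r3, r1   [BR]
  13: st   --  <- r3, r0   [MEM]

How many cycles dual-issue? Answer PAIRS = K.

c0: i0 and.ALU  WAW r2
c1: i1 sll.ALU  RAW+WAW r2
c2: i2&i3 ld.MEM;sub.ALU  2-wide
c3: i4&i5 and.ALU;sub.ALU  2-wide
c4: i6 mul.MUL  no-port MUL/BR
c5: i7 beq.BR  no-port BR/BR
c6: i8&i9 beq.BR;st.MEM  2-wide
c7: i10 sub.ALU  RAW+WAW r2
c8: i11&i12 sll.ALU;beq.BR  2-wide
c9: i13 st.MEM  tail

PAIRS = 4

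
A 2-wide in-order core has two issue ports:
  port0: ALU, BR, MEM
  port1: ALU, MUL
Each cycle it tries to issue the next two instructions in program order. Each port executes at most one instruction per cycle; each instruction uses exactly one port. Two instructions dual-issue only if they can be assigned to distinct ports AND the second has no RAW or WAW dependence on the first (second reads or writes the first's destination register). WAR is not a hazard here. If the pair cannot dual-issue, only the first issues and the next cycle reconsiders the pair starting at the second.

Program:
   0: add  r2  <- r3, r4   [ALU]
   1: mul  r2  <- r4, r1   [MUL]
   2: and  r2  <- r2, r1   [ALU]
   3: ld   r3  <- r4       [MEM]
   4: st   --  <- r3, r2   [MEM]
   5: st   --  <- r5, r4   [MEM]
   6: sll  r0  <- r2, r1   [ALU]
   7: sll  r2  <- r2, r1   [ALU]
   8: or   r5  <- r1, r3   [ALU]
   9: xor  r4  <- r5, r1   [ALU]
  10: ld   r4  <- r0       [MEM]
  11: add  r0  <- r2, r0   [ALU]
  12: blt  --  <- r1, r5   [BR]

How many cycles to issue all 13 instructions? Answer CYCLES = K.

#0 head=0: add i0 WAW r2
#1 head=1: mul i1 RAW+WAW r2
#2 head=2: and ld i2&i3 pair
#3 head=4: st i4 no-port MEM/MEM
#4 head=5: st sll i5&i6 pair
#5 head=7: sll or i7&i8 pair
#6 head=9: xor i9 WAW r4
#7 head=10: ld add i10&i11 pair
#8 head=12: blt i12 tail

CYCLES = 9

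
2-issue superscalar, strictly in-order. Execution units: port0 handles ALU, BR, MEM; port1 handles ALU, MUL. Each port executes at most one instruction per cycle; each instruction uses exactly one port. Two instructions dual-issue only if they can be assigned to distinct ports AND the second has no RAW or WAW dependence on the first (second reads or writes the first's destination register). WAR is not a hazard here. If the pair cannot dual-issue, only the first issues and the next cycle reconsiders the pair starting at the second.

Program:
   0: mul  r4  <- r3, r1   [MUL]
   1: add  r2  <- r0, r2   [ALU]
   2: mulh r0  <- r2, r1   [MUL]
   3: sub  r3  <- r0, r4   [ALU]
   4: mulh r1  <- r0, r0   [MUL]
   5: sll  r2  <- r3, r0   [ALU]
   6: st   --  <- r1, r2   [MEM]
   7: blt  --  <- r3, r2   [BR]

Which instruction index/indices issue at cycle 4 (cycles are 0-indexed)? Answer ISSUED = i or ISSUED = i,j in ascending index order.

t=0 i0&i1:mul.MUL add.ALU ; 2-wide
t=1 i2:mulh.MUL ; RAW r0
t=2 i3&i4:sub.ALU mulh.MUL ; 2-wide
t=3 i5:sll.ALU ; RAW r2
t=4 i6:st.MEM ; no-port MEM/BR
t=5 i7:blt.BR ; tail

ISSUED = 6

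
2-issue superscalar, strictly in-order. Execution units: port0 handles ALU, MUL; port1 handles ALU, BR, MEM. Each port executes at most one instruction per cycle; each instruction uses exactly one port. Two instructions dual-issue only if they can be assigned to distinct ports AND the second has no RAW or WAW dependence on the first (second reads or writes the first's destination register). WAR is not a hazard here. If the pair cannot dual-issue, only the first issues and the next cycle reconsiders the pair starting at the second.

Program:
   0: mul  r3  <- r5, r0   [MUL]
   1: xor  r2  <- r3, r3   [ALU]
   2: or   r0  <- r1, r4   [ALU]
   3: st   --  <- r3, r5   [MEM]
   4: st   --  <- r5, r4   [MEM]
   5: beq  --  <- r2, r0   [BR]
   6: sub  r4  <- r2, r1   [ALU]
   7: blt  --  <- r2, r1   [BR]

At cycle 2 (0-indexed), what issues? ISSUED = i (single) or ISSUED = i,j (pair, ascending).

ISSUED = 3

c0: i0 mul  RAW r3
c1: i1+i2 xor/or  pair
c2: i3 st  no-port MEM/MEM
c3: i4 st  no-port MEM/BR
c4: i5+i6 beq/sub  pair
c5: i7 blt  tail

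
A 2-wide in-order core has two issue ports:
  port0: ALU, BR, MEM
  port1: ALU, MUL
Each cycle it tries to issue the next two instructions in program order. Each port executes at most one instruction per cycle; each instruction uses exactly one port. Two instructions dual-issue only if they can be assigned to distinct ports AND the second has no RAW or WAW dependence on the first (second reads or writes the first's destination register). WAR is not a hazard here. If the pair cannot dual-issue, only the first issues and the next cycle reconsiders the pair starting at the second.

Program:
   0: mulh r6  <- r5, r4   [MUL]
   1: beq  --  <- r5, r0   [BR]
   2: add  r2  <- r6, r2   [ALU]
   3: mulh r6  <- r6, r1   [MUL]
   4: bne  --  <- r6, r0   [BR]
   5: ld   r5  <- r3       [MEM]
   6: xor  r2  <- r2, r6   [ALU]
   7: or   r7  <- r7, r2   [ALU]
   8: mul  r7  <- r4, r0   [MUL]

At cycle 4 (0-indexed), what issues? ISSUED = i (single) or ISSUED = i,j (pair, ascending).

#0 head=0: mulh beq i0+i1 pair
#1 head=2: add mulh i2+i3 pair
#2 head=4: bne i4 no-port BR/MEM
#3 head=5: ld xor i5+i6 pair
#4 head=7: or i7 WAW r7
#5 head=8: mul i8 tail

ISSUED = 7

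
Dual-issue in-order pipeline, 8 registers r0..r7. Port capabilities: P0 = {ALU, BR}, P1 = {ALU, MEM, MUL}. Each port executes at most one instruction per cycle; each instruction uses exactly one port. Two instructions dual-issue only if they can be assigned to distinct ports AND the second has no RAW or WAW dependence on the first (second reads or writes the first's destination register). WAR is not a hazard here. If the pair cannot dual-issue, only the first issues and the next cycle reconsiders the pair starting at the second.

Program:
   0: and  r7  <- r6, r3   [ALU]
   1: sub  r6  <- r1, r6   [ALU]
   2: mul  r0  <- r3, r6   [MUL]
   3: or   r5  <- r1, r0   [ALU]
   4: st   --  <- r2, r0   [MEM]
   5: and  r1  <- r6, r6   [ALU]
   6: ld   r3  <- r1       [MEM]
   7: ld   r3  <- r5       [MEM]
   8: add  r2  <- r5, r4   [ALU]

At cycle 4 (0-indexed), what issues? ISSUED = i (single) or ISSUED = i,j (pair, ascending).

t=0 i0+i1:and.ALU;sub.ALU ; pair
t=1 i2:mul.MUL ; RAW r0
t=2 i3+i4:or.ALU;st.MEM ; pair
t=3 i5:and.ALU ; RAW r1
t=4 i6:ld.MEM ; no-port MEM/MEM
t=5 i7+i8:ld.MEM;add.ALU ; pair

ISSUED = 6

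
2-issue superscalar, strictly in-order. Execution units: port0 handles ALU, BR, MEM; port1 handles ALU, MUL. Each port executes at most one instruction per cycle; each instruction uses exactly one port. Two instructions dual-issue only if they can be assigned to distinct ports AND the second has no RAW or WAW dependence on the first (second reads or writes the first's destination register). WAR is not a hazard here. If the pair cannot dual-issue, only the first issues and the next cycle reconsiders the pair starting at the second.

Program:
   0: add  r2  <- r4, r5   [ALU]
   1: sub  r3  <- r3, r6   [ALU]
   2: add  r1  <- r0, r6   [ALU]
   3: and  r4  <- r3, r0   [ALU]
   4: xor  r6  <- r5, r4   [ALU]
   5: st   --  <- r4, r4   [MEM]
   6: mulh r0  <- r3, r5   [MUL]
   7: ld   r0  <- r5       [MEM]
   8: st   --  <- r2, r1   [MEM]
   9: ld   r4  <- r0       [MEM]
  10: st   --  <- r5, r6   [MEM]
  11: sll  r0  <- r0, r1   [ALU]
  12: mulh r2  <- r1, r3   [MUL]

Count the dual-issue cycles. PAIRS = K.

[0] i0&i1  add sub  -- 2-wide
[1] i2&i3  add and  -- 2-wide
[2] i4&i5  xor st  -- 2-wide
[3] i6  mulh  -- WAW r0
[4] i7  ld  -- no-port MEM/MEM
[5] i8  st  -- no-port MEM/MEM
[6] i9  ld  -- no-port MEM/MEM
[7] i10&i11  st sll  -- 2-wide
[8] i12  mulh  -- tail

PAIRS = 4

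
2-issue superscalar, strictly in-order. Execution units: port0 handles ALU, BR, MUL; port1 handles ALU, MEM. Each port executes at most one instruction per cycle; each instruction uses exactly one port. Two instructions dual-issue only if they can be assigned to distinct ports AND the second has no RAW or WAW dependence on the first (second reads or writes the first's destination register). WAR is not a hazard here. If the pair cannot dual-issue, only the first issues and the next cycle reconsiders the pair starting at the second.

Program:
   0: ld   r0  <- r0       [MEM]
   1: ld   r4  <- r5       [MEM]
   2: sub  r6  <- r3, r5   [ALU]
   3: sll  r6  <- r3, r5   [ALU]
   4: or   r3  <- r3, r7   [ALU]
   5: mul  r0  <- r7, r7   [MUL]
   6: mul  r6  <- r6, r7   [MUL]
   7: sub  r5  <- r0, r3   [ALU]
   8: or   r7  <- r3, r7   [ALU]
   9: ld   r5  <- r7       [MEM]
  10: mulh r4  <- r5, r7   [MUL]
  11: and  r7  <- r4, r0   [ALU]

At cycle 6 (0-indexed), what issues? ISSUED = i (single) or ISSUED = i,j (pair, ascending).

ISSUED = 9

c0: i0 ld.MEM  no-port MEM/MEM
c1: i1&i2 ld.MEM+sub.ALU  2-wide
c2: i3&i4 sll.ALU+or.ALU  2-wide
c3: i5 mul.MUL  no-port MUL/MUL
c4: i6&i7 mul.MUL+sub.ALU  2-wide
c5: i8 or.ALU  RAW r7
c6: i9 ld.MEM  RAW r5
c7: i10 mulh.MUL  RAW r4
c8: i11 and.ALU  tail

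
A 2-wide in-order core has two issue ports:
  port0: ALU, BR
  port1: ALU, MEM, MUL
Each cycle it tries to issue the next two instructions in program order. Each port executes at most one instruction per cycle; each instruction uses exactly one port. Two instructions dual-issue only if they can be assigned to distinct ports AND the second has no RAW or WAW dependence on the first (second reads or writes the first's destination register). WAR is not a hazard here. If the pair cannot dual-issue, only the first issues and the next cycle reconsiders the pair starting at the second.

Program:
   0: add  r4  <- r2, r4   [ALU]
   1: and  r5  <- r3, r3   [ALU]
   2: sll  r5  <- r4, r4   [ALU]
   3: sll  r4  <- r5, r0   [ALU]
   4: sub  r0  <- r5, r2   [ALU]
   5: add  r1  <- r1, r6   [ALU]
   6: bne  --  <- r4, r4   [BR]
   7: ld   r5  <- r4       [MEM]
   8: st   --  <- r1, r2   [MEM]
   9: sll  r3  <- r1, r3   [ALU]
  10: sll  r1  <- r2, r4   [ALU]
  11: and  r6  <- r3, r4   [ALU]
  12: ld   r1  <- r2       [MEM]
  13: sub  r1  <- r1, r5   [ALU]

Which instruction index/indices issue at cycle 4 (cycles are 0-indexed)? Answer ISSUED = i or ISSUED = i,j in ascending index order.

ISSUED = 7

0. add.ALU/and.ALU @i0/i1  | pair
1. sll.ALU @i2  | RAW r5
2. sll.ALU/sub.ALU @i3/i4  | pair
3. add.ALU/bne.BR @i5/i6  | pair
4. ld.MEM @i7  | no-port MEM/MEM
5. st.MEM/sll.ALU @i8/i9  | pair
6. sll.ALU/and.ALU @i10/i11  | pair
7. ld.MEM @i12  | RAW+WAW r1
8. sub.ALU @i13  | tail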